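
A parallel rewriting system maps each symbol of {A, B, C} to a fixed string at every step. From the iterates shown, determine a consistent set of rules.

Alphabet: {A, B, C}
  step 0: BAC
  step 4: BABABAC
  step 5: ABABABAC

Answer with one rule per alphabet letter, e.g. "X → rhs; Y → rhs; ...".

A->B, B->A, C->AC

  step 4 ⇒ step 5: BABABAC ⇒ A·B·A·B·A·B·AC
    A ↦ B
    B ↦ A
    C ↦ AC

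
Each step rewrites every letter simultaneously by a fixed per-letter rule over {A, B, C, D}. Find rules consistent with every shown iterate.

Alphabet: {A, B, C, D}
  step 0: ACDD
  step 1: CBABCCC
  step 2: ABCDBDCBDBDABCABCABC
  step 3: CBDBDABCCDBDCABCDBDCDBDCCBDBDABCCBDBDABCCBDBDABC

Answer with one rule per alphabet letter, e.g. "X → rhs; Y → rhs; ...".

A->CB, B->DBD, C->ABC, D->C

  step 2 ⇒ step 3: ABCDBDCBDBDABCABCABC ⇒ CB·DBD·ABC·C·DBD·C·ABC·DBD·C·DBD·C·CB·DBD·ABC·CB·DBD·ABC·CB·DBD·ABC
    A ↦ CB
    B ↦ DBD
    C ↦ ABC
    D ↦ C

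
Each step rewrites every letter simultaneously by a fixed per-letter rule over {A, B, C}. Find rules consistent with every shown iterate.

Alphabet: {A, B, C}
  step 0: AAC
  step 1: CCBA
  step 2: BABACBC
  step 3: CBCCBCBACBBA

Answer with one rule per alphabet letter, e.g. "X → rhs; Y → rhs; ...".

A->C, B->CB, C->BA

  step 2 ⇒ step 3: BABACBC ⇒ CB·C·CB·C·BA·CB·BA
    A ↦ C
    B ↦ CB
    C ↦ BA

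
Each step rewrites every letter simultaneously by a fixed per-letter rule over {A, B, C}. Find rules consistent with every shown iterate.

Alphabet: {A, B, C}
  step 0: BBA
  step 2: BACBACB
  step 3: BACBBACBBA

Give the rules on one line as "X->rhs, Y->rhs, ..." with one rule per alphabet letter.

A->C, B->BA, C->B

  step 2 ⇒ step 3: BACBACB ⇒ BA·C·B·BA·C·B·BA
    A ↦ C
    B ↦ BA
    C ↦ B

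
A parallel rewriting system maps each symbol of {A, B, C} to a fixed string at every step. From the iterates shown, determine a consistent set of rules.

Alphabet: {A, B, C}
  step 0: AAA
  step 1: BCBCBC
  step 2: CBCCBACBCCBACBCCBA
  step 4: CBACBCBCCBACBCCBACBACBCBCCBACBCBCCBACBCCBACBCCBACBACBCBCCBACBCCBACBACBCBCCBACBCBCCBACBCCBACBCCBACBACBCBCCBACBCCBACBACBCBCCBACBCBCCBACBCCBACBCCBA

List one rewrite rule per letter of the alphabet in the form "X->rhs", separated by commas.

  step 1 ⇒ step 2: BCBCBC ⇒ CBC·CBA·CBC·CBA·CBC·CBA
    B ↦ CBC
    C ↦ CBA
  step 0 ⇒ step 1: AAA ⇒ BC·BC·BC
    A ↦ BC

A->BC, B->CBC, C->CBA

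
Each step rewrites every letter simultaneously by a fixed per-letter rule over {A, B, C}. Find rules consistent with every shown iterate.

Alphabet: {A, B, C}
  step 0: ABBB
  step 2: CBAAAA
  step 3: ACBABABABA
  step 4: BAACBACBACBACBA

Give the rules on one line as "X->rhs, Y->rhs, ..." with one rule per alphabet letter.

  step 3 ⇒ step 4: ACBABABABA ⇒ BA·A·C·BA·C·BA·C·BA·C·BA
    A ↦ BA
    B ↦ C
    C ↦ A

A->BA, B->C, C->A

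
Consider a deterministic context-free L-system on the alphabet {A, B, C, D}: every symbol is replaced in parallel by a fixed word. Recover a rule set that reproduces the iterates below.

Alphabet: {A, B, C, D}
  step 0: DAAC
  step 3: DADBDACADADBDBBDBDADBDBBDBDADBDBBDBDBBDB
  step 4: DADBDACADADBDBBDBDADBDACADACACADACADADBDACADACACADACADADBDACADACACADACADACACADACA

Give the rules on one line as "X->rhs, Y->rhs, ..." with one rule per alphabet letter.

A->DB, B->CA, C->DBB, D->DA

  step 3 ⇒ step 4: DADBDACADADBDBBDBDADBDBBDBDADBDBBDBDBBDB ⇒ DA·DB·DA·CA·DA·DB·DBB·DB·DA·DB·DA·CA·DA·CA·CA·DA·CA·DA·DB·DA·CA·DA·CA·CA·DA·CA·DA·DB·DA·CA·DA·CA·CA·DA·CA·DA·CA·CA·DA·CA
    A ↦ DB
    B ↦ CA
    C ↦ DBB
    D ↦ DA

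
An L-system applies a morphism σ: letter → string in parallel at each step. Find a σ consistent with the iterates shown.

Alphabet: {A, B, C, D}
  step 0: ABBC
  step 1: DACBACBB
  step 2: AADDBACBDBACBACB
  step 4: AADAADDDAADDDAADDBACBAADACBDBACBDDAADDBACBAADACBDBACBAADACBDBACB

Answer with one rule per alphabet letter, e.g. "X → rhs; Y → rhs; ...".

  step 1 ⇒ step 2: DACBACBB ⇒ AAD·D·B·ACB·D·B·ACB·ACB
    A ↦ D
    B ↦ ACB
    C ↦ B
    D ↦ AAD

A->D, B->ACB, C->B, D->AAD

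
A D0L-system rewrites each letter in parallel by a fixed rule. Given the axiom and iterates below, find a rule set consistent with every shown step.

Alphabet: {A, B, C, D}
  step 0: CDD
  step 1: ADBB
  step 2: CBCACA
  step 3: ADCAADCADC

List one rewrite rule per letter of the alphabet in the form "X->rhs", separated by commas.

  step 2 ⇒ step 3: CBCACA ⇒ AD·CA·AD·C·AD·C
    A ↦ C
    B ↦ CA
    C ↦ AD
  step 0 ⇒ step 1: CDD ⇒ AD·B·B
    D ↦ B

A->C, B->CA, C->AD, D->B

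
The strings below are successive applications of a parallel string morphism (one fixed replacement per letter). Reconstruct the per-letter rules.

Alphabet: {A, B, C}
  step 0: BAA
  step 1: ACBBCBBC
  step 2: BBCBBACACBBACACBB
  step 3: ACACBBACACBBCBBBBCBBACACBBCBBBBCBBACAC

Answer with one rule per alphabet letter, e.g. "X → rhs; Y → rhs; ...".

  step 2 ⇒ step 3: BBCBBACACBBACACBB ⇒ AC·AC·BB·AC·AC·BBC·BB·BBC·BB·AC·AC·BBC·BB·BBC·BB·AC·AC
    A ↦ BBC
    B ↦ AC
    C ↦ BB

A->BBC, B->AC, C->BB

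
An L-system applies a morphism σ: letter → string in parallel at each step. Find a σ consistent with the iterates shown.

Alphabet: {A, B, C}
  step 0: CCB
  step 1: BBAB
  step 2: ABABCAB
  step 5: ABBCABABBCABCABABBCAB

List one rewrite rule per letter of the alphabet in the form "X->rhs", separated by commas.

A->C, B->AB, C->B

  step 1 ⇒ step 2: BBAB ⇒ AB·AB·C·AB
    A ↦ C
    B ↦ AB
  step 0 ⇒ step 1: CCB ⇒ B·B·AB
    C ↦ B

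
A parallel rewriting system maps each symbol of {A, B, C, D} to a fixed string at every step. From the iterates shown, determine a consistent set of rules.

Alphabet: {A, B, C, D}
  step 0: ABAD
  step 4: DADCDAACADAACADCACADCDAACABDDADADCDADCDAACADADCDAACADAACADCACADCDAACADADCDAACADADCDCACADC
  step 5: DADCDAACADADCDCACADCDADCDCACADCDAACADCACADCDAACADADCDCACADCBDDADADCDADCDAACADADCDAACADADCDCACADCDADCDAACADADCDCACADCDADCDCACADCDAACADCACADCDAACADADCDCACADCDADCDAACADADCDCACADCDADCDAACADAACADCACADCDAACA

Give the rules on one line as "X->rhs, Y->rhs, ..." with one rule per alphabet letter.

A->DC, B->BD, C->ACA, D->DA

  step 4 ⇒ step 5: DADCDAACADAACADCACADCDAACABDDADADCDADCDAACADADCDAACADAACADCACADCDAACADADCDAACADADCDCACADC ⇒ DA·DC·DA·ACA·DA·DC·DC·ACA·DC·DA·DC·DC·ACA·DC·DA·ACA·DC·ACA·DC·DA·ACA·DA·DC·DC·ACA·DC·BD·DA·DA·DC·DA·DC·DA·ACA·DA·DC·DA·ACA·DA·DC·DC·ACA·DC·DA·DC·DA·ACA·DA·DC·DC·ACA·DC·DA·DC·DC·ACA·DC·DA·ACA·DC·ACA·DC·DA·ACA·DA·DC·DC·ACA·DC·DA·DC·DA·ACA·DA·DC·DC·ACA·DC·DA·DC·DA·ACA·DA·ACA·DC·ACA·DC·DA·ACA
    A ↦ DC
    B ↦ BD
    C ↦ ACA
    D ↦ DA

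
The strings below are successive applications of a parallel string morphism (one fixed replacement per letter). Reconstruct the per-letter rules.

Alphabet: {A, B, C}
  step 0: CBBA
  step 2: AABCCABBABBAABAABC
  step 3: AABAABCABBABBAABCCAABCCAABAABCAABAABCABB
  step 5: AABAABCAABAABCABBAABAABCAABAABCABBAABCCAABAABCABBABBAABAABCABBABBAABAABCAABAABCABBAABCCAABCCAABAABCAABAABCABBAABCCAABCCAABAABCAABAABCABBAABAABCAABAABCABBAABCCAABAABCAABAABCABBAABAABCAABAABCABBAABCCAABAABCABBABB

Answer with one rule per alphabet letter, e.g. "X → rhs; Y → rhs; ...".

  step 2 ⇒ step 3: AABCCABBABBAABAABC ⇒ AAB·AAB·C·ABB·ABB·AAB·C·C·AAB·C·C·AAB·AAB·C·AAB·AAB·C·ABB
    A ↦ AAB
    B ↦ C
    C ↦ ABB

A->AAB, B->C, C->ABB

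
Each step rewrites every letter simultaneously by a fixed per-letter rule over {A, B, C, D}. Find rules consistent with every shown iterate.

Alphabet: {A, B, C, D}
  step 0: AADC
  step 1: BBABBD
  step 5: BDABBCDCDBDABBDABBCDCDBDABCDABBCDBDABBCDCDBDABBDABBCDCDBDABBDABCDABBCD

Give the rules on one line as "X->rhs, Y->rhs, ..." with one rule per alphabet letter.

A->B, B->CD, C->BD, D->AB

  step 0 ⇒ step 1: AADC ⇒ B·B·AB·BD
    A ↦ B
    C ↦ BD
    D ↦ AB
    B ↦ CD  (constrained at step 1)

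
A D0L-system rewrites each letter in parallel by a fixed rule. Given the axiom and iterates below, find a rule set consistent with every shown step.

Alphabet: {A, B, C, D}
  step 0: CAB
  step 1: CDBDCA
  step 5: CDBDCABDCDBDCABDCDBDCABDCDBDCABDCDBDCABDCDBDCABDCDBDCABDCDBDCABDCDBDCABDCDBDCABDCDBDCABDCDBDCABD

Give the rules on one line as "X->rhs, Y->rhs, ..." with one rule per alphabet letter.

A->BD, B->CA, C->CD, D->BD

  step 0 ⇒ step 1: CAB ⇒ CD·BD·CA
    A ↦ BD
    B ↦ CA
    C ↦ CD
    D ↦ BD  (constrained at step 1)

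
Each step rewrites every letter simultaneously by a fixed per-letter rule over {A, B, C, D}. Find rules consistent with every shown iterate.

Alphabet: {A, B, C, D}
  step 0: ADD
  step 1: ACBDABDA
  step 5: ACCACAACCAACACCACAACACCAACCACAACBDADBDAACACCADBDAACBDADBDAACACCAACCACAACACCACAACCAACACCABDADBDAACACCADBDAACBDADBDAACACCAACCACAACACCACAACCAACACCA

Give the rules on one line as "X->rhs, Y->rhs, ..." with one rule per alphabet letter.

A->AC, B->D, C->CA, D->BDA

  step 0 ⇒ step 1: ADD ⇒ AC·BDA·BDA
    A ↦ AC
    D ↦ BDA
    B ↦ D  (constrained at step 1)
    C ↦ CA  (constrained at step 1)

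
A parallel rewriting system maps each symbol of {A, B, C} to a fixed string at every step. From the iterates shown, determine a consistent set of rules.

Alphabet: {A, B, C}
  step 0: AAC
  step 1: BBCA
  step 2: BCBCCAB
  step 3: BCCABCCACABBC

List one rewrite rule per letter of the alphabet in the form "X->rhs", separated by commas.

  step 2 ⇒ step 3: BCBCCAB ⇒ BC·CA·BC·CA·CA·B·BC
    A ↦ B
    B ↦ BC
    C ↦ CA

A->B, B->BC, C->CA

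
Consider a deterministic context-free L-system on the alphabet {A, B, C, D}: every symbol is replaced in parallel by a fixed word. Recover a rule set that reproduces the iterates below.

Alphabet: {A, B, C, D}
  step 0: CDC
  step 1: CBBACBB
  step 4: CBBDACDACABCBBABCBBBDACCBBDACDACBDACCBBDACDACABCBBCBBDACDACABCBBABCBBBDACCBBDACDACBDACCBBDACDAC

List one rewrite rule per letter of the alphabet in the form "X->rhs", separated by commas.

  step 0 ⇒ step 1: CDC ⇒ CBB·A·CBB
    C ↦ CBB
    D ↦ A
    A ↦ B  (constrained at step 1)
    B ↦ DAC  (constrained at step 1)

A->B, B->DAC, C->CBB, D->A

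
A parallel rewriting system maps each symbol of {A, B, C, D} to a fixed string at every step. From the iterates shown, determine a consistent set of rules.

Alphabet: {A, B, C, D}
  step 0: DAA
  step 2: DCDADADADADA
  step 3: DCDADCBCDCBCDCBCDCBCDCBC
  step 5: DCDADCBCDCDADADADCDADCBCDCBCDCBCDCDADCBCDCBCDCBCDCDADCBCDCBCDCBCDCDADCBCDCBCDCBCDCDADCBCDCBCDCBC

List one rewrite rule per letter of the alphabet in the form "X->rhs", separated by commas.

A->BC, B->DA, C->DA, D->DC

  step 2 ⇒ step 3: DCDADADADADA ⇒ DC·DA·DC·BC·DC·BC·DC·BC·DC·BC·DC·BC
    A ↦ BC
    C ↦ DA
    D ↦ DC
    B ↦ DA  (constrained at step 3)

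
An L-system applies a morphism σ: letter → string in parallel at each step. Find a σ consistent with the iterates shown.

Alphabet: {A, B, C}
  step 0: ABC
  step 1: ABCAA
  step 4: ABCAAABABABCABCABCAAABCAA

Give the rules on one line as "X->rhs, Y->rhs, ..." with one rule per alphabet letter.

A->AB, B->C, C->AA

  step 0 ⇒ step 1: ABC ⇒ AB·C·AA
    A ↦ AB
    B ↦ C
    C ↦ AA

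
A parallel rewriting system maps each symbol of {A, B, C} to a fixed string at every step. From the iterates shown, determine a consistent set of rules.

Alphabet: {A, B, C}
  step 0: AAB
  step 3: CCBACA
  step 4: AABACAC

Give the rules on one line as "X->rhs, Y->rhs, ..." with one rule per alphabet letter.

  step 3 ⇒ step 4: CCBACA ⇒ A·A·BA·C·A·C
    A ↦ C
    B ↦ BA
    C ↦ A

A->C, B->BA, C->A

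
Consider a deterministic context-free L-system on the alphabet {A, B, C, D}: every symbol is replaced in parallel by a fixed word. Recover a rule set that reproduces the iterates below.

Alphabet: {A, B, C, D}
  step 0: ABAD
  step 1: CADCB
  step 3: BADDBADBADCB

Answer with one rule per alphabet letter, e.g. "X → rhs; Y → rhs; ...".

A->C, B->AD, C->DB, D->B

  step 0 ⇒ step 1: ABAD ⇒ C·AD·C·B
    A ↦ C
    B ↦ AD
    D ↦ B
    C ↦ DB  (constrained at step 1)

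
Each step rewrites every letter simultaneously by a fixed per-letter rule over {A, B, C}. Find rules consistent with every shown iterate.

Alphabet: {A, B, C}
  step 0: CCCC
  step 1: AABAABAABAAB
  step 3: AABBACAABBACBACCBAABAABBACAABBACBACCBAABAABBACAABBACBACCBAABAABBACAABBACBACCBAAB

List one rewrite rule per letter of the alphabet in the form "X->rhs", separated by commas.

  step 0 ⇒ step 1: CCCC ⇒ AAB·AAB·AAB·AAB
    C ↦ AAB
    A ↦ CB  (constrained at step 1)
    B ↦ BAC  (constrained at step 1)

A->CB, B->BAC, C->AAB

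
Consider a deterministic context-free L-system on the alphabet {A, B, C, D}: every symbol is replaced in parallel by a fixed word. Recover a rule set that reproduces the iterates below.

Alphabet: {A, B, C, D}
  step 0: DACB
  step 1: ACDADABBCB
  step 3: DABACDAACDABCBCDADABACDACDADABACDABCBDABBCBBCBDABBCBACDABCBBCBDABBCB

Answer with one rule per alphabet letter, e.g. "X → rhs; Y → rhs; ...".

  step 0 ⇒ step 1: DACB ⇒ A·CDA·DAB·BCB
    A ↦ CDA
    B ↦ BCB
    C ↦ DAB
    D ↦ A

A->CDA, B->BCB, C->DAB, D->A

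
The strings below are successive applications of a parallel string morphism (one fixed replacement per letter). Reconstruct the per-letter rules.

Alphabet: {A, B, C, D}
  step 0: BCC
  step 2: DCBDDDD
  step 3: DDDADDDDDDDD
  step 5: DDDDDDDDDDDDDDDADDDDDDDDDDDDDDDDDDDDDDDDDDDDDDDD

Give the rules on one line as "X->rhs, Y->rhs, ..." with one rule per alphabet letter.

  step 2 ⇒ step 3: DCBDDDD ⇒ DD·D·A·DD·DD·DD·DD
    B ↦ A
    C ↦ D
    D ↦ DD
    A ↦ DCB  (constrained at step 3)

A->DCB, B->A, C->D, D->DD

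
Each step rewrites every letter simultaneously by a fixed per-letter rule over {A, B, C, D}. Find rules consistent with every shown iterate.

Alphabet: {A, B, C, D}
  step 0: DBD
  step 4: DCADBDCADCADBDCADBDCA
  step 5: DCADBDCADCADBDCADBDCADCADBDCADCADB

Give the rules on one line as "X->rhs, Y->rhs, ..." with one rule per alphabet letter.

A->DB, B->A, C->A, D->DC

  step 4 ⇒ step 5: DCADBDCADCADBDCADBDCA ⇒ DC·A·DB·DC·A·DC·A·DB·DC·A·DB·DC·A·DC·A·DB·DC·A·DC·A·DB
    A ↦ DB
    B ↦ A
    C ↦ A
    D ↦ DC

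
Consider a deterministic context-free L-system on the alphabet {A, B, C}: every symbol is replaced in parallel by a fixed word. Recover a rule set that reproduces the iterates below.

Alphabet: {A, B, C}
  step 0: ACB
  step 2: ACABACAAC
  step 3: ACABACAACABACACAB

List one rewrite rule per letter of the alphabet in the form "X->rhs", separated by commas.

A->AC, B->A, C->AB

  step 2 ⇒ step 3: ACABACAAC ⇒ AC·AB·AC·A·AC·AB·AC·AC·AB
    A ↦ AC
    B ↦ A
    C ↦ AB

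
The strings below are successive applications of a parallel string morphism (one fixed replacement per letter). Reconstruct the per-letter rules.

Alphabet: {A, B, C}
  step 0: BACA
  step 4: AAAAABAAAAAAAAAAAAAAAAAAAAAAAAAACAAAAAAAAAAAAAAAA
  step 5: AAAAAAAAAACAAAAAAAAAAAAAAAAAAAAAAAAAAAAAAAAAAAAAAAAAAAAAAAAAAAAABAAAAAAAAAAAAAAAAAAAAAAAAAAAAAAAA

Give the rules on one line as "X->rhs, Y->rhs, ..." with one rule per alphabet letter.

  step 4 ⇒ step 5: AAAAABAAAAAAAAAAAAAAAAAAAAAAAAAACAAAAAAAAAAAAAAAA ⇒ AA·AA·AA·AA·AA·C·AA·AA·AA·AA·AA·AA·AA·AA·AA·AA·AA·AA·AA·AA·AA·AA·AA·AA·AA·AA·AA·AA·AA·AA·AA·AA·AB·AA·AA·AA·AA·AA·AA·AA·AA·AA·AA·AA·AA·AA·AA·AA·AA
    A ↦ AA
    B ↦ C
    C ↦ AB

A->AA, B->C, C->AB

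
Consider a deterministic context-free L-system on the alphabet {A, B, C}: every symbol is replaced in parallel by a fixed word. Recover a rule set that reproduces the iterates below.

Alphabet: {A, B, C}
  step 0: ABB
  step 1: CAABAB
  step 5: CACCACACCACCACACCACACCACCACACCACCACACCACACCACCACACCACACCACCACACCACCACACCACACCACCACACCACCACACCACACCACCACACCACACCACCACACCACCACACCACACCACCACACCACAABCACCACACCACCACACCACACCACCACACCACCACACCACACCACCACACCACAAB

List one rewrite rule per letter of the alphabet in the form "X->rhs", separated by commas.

  step 0 ⇒ step 1: ABB ⇒ CA·AB·AB
    A ↦ CA
    B ↦ AB
    C ↦ CAC  (constrained at step 1)

A->CA, B->AB, C->CAC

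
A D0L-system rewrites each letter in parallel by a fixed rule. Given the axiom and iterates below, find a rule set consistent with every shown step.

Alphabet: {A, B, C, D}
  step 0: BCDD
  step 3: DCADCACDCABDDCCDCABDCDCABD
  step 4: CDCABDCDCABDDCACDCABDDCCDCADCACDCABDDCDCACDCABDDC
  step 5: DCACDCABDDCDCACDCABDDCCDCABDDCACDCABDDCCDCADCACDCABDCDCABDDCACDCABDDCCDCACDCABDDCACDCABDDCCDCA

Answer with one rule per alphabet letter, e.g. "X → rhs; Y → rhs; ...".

A->BD, B->D, C->DCA, D->C

  step 4 ⇒ step 5: CDCABDCDCABDDCACDCABDDCCDCADCACDCABDDCDCACDCABDDC ⇒ DCA·C·DCA·BD·D·C·DCA·C·DCA·BD·D·C·C·DCA·BD·DCA·C·DCA·BD·D·C·C·DCA·DCA·C·DCA·BD·C·DCA·BD·DCA·C·DCA·BD·D·C·C·DCA·C·DCA·BD·DCA·C·DCA·BD·D·C·C·DCA
    A ↦ BD
    B ↦ D
    C ↦ DCA
    D ↦ C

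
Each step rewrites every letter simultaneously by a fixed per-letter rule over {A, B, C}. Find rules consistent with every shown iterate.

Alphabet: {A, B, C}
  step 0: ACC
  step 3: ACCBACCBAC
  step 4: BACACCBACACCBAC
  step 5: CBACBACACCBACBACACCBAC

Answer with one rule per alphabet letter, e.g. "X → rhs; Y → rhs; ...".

  step 4 ⇒ step 5: BACACCBACACCBAC ⇒ C·B·AC·B·AC·AC·C·B·AC·B·AC·AC·C·B·AC
    A ↦ B
    B ↦ C
    C ↦ AC

A->B, B->C, C->AC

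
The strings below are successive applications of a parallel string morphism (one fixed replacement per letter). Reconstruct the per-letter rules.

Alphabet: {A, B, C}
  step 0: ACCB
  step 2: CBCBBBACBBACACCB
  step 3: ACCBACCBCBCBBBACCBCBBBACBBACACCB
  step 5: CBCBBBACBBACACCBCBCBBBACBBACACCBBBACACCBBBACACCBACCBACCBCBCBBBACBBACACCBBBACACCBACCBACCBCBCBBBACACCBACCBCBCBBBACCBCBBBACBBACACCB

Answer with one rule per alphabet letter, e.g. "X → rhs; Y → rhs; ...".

A->BB, B->CB, C->AC

  step 2 ⇒ step 3: CBCBBBACBBACACCB ⇒ AC·CB·AC·CB·CB·CB·BB·AC·CB·CB·BB·AC·BB·AC·AC·CB
    A ↦ BB
    B ↦ CB
    C ↦ AC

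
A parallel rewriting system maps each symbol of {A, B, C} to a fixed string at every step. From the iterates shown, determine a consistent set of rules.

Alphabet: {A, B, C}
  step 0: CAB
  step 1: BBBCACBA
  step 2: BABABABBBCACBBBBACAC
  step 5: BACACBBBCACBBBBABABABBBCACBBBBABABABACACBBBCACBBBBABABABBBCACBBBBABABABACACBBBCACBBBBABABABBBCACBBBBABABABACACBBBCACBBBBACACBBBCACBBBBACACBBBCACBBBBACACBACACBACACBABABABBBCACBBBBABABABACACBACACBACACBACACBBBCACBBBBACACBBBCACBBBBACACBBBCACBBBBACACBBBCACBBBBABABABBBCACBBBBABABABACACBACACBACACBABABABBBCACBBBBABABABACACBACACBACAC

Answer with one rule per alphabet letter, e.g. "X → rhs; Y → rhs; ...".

A->CAC, B->BA, C->BBB

  step 1 ⇒ step 2: BBBCACBA ⇒ BA·BA·BA·BBB·CAC·BBB·BA·CAC
    A ↦ CAC
    B ↦ BA
    C ↦ BBB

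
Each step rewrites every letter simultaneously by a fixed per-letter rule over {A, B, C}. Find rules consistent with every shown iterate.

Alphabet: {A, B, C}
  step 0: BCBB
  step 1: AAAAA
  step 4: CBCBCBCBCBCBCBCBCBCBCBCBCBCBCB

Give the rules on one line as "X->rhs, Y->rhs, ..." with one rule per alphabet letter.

  step 0 ⇒ step 1: BCBB ⇒ A·AA·A·A
    B ↦ A
    C ↦ AA
    A ↦ CB  (constrained at step 1)

A->CB, B->A, C->AA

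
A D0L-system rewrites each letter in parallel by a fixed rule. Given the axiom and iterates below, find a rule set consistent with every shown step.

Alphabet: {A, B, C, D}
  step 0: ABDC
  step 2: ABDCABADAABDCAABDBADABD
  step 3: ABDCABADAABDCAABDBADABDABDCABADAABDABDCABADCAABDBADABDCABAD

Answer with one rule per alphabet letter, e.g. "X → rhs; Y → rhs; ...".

  step 2 ⇒ step 3: ABDCABADAABDCAABDBADABD ⇒ ABD·CA·BAD·A·ABD·CA·ABD·BAD·ABD·ABD·CA·BAD·A·ABD·ABD·CA·BAD·CA·ABD·BAD·ABD·CA·BAD
    A ↦ ABD
    B ↦ CA
    C ↦ A
    D ↦ BAD

A->ABD, B->CA, C->A, D->BAD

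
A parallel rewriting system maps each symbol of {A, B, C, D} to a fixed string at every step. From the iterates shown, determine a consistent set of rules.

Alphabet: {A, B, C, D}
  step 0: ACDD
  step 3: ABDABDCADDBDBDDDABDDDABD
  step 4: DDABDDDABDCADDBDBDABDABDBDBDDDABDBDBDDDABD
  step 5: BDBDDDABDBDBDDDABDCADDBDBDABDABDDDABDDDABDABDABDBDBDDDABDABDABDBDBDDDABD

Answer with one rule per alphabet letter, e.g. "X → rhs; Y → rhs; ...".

  step 4 ⇒ step 5: DDABDDDABDCADDBDBDABDABDBDBDDDABDBDBDDDABD ⇒ BD·BD·DD·A·BD·BD·BD·DD·A·BD·CA·DD·BD·BD·A·BD·A·BD·DD·A·BD·DD·A·BD·A·BD·A·BD·BD·BD·DD·A·BD·A·BD·A·BD·BD·BD·DD·A·BD
    A ↦ DD
    B ↦ A
    C ↦ CA
    D ↦ BD

A->DD, B->A, C->CA, D->BD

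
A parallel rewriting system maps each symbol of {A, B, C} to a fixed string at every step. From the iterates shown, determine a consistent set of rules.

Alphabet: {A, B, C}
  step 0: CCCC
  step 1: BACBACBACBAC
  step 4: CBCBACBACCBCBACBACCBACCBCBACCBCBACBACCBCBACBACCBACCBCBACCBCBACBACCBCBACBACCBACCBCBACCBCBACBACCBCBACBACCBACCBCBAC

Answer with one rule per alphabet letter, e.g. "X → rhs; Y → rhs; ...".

A->BC, B->C, C->BAC

  step 0 ⇒ step 1: CCCC ⇒ BAC·BAC·BAC·BAC
    C ↦ BAC
    A ↦ BC  (constrained at step 1)
    B ↦ C  (constrained at step 1)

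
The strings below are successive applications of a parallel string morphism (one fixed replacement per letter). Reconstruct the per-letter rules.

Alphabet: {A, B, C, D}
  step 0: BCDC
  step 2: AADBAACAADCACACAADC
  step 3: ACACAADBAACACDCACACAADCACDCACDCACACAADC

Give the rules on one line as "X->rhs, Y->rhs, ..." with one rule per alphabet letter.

  step 2 ⇒ step 3: AADBAACAADCACACAADC ⇒ AC·AC·AA·DBA·AC·AC·DC·AC·AC·AA·DC·AC·DC·AC·DC·AC·AC·AA·DC
    A ↦ AC
    B ↦ DBA
    C ↦ DC
    D ↦ AA

A->AC, B->DBA, C->DC, D->AA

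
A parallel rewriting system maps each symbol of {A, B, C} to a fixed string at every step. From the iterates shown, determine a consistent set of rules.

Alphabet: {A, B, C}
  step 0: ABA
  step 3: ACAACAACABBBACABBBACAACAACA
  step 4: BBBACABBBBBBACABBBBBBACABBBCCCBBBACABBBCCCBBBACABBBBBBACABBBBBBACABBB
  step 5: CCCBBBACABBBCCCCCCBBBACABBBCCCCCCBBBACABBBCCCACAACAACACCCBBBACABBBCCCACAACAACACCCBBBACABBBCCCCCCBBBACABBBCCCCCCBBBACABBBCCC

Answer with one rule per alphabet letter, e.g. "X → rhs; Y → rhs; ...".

A->BBB, B->C, C->ACA

  step 4 ⇒ step 5: BBBACABBBBBBACABBBBBBACABBBCCCBBBACABBBCCCBBBACABBBBBBACABBBBBBACABBB ⇒ C·C·C·BBB·ACA·BBB·C·C·C·C·C·C·BBB·ACA·BBB·C·C·C·C·C·C·BBB·ACA·BBB·C·C·C·ACA·ACA·ACA·C·C·C·BBB·ACA·BBB·C·C·C·ACA·ACA·ACA·C·C·C·BBB·ACA·BBB·C·C·C·C·C·C·BBB·ACA·BBB·C·C·C·C·C·C·BBB·ACA·BBB·C·C·C
    A ↦ BBB
    B ↦ C
    C ↦ ACA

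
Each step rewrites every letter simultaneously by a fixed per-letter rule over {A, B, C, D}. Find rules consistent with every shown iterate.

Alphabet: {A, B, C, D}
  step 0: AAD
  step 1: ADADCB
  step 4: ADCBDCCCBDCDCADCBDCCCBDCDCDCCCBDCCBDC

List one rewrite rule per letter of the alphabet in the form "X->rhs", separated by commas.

A->AD, B->C, C->DC, D->CB

  step 0 ⇒ step 1: AAD ⇒ AD·AD·CB
    A ↦ AD
    D ↦ CB
    B ↦ C  (constrained at step 1)
    C ↦ DC  (constrained at step 1)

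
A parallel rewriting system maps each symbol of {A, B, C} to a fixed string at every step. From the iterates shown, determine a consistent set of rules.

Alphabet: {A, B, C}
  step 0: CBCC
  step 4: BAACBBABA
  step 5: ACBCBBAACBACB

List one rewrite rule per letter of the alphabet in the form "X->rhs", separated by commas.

A->CB, B->A, C->B

  step 4 ⇒ step 5: BAACBBABA ⇒ A·CB·CB·B·A·A·CB·A·CB
    A ↦ CB
    B ↦ A
    C ↦ B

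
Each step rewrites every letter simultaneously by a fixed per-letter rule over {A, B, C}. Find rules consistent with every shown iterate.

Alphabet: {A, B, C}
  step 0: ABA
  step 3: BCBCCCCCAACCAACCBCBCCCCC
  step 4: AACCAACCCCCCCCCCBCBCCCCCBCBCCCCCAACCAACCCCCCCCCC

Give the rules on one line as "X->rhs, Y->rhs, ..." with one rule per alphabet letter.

  step 3 ⇒ step 4: BCBCCCCCAACCAACCBCBCCCCC ⇒ AA·CC·AA·CC·CC·CC·CC·CC·BC·BC·CC·CC·BC·BC·CC·CC·AA·CC·AA·CC·CC·CC·CC·CC
    A ↦ BC
    B ↦ AA
    C ↦ CC

A->BC, B->AA, C->CC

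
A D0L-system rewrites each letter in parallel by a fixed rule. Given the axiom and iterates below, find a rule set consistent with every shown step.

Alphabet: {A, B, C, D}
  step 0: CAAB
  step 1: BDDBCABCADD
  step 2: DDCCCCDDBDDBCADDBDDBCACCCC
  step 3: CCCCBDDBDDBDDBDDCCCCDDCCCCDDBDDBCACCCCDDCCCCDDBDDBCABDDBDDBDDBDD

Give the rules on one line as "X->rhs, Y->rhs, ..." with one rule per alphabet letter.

  step 2 ⇒ step 3: DDCCCCDDBDDBCADDBDDBCACCCC ⇒ CC·CC·BDD·BDD·BDD·BDD·CC·CC·DD·CC·CC·DD·BDD·BCA·CC·CC·DD·CC·CC·DD·BDD·BCA·BDD·BDD·BDD·BDD
    A ↦ BCA
    B ↦ DD
    C ↦ BDD
    D ↦ CC

A->BCA, B->DD, C->BDD, D->CC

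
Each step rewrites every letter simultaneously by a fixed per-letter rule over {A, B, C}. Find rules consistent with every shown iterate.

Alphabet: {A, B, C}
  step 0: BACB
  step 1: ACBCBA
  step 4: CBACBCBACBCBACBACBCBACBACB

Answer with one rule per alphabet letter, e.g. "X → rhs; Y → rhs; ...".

  step 0 ⇒ step 1: BACB ⇒ A·CB·CB·A
    A ↦ CB
    B ↦ A
    C ↦ CB

A->CB, B->A, C->CB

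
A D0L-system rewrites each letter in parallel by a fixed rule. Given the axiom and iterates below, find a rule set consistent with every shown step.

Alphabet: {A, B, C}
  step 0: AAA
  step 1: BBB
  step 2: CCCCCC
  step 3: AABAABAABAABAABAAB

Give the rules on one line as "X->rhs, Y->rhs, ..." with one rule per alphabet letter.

  step 2 ⇒ step 3: CCCCCC ⇒ AAB·AAB·AAB·AAB·AAB·AAB
    C ↦ AAB
  step 0 ⇒ step 1: AAA ⇒ B·B·B
    A ↦ B
  step 1 ⇒ step 2: BBB ⇒ CC·CC·CC
    B ↦ CC

A->B, B->CC, C->AAB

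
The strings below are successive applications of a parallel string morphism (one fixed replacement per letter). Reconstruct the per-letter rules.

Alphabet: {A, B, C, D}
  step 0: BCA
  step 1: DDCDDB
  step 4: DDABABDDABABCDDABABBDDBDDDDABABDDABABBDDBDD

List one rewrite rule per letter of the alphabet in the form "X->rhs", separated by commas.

A->B, B->DD, C->CDD, D->AB

  step 0 ⇒ step 1: BCA ⇒ DD·CDD·B
    A ↦ B
    B ↦ DD
    C ↦ CDD
    D ↦ AB  (constrained at step 1)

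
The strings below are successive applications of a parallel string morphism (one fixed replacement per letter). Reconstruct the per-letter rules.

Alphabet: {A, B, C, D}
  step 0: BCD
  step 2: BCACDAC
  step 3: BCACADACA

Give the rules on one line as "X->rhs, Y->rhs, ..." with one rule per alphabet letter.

  step 2 ⇒ step 3: BCACDAC ⇒ BC·A·C·A·DA·C·A
    A ↦ C
    B ↦ BC
    C ↦ A
    D ↦ DA

A->C, B->BC, C->A, D->DA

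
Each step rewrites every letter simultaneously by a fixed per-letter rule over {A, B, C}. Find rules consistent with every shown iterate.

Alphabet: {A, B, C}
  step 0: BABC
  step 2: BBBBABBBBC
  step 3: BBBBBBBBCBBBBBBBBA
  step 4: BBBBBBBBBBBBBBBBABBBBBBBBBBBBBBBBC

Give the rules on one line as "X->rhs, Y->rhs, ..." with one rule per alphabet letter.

A->C, B->BB, C->A

  step 3 ⇒ step 4: BBBBBBBBCBBBBBBBBA ⇒ BB·BB·BB·BB·BB·BB·BB·BB·A·BB·BB·BB·BB·BB·BB·BB·BB·C
    A ↦ C
    B ↦ BB
    C ↦ A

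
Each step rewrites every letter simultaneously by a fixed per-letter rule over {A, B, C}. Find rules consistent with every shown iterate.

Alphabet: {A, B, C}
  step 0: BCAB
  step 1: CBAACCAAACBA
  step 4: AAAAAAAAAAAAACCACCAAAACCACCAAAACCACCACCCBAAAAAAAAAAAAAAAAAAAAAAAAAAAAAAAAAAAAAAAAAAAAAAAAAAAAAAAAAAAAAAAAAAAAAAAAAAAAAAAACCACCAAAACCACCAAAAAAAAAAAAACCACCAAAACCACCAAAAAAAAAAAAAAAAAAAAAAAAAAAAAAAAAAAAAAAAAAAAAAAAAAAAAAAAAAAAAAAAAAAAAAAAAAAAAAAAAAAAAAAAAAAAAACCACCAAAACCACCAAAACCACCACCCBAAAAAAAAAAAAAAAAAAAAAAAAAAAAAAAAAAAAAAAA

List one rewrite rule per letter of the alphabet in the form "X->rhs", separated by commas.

A->AAA, B->CBA, C->ACC

  step 0 ⇒ step 1: BCAB ⇒ CBA·ACC·AAA·CBA
    A ↦ AAA
    B ↦ CBA
    C ↦ ACC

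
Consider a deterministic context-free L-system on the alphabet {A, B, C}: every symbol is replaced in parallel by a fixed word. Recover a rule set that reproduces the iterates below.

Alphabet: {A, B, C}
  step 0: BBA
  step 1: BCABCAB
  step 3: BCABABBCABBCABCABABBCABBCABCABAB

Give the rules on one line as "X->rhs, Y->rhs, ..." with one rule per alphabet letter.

A->B, B->BCA, C->BA

  step 0 ⇒ step 1: BBA ⇒ BCA·BCA·B
    A ↦ B
    B ↦ BCA
    C ↦ BA  (constrained at step 1)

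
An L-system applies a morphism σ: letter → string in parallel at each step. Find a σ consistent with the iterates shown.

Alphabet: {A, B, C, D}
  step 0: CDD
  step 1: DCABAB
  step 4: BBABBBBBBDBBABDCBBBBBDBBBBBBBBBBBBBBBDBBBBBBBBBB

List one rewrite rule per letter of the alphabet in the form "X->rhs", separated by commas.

A->BD, B->BB, C->DC, D->AB

  step 0 ⇒ step 1: CDD ⇒ DC·AB·AB
    C ↦ DC
    D ↦ AB
    A ↦ BD  (constrained at step 1)
    B ↦ BB  (constrained at step 1)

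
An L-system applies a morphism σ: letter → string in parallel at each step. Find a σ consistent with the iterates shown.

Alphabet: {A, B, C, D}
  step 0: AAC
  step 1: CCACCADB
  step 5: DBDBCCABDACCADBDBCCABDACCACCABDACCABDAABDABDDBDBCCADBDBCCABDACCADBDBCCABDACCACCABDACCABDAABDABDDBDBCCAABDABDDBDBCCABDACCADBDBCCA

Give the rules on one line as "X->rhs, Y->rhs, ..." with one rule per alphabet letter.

  step 0 ⇒ step 1: AAC ⇒ CCA·CCA·DB
    A ↦ CCA
    C ↦ DB
    B ↦ BD  (constrained at step 1)
    D ↦ A  (constrained at step 1)

A->CCA, B->BD, C->DB, D->A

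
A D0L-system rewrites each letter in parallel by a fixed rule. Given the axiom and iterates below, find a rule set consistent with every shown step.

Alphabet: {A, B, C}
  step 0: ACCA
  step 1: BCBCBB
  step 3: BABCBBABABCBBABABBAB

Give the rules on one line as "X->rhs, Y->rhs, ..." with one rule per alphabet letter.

  step 0 ⇒ step 1: ACCA ⇒ B·CB·CB·B
    A ↦ B
    C ↦ CB
    B ↦ BA  (constrained at step 1)

A->B, B->BA, C->CB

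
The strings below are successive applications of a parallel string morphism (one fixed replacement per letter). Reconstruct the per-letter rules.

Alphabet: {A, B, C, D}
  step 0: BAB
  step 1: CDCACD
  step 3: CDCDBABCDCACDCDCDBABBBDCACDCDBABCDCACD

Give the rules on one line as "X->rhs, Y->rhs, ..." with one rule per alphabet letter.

  step 0 ⇒ step 1: BAB ⇒ CD·CA·CD
    A ↦ CA
    B ↦ CD
    C ↦ BBD  (constrained at step 1)
    D ↦ BAB  (constrained at step 1)

A->CA, B->CD, C->BBD, D->BAB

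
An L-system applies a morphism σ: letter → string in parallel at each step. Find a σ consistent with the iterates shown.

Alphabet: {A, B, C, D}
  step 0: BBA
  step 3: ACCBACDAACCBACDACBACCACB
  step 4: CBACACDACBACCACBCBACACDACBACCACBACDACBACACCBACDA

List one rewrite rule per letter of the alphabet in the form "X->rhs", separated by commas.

A->CB, B->DA, C->AC, D->CA

  step 3 ⇒ step 4: ACCBACDAACCBACDACBACCACB ⇒ CB·AC·AC·DA·CB·AC·CA·CB·CB·AC·AC·DA·CB·AC·CA·CB·AC·DA·CB·AC·AC·CB·AC·DA
    A ↦ CB
    B ↦ DA
    C ↦ AC
    D ↦ CA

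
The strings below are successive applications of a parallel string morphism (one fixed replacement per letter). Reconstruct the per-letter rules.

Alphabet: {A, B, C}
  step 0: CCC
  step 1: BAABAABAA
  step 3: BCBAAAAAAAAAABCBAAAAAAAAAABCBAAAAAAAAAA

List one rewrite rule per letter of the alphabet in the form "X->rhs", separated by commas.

  step 0 ⇒ step 1: CCC ⇒ BAA·BAA·BAA
    C ↦ BAA
    A ↦ AA  (constrained at step 1)
    B ↦ BC  (constrained at step 1)

A->AA, B->BC, C->BAA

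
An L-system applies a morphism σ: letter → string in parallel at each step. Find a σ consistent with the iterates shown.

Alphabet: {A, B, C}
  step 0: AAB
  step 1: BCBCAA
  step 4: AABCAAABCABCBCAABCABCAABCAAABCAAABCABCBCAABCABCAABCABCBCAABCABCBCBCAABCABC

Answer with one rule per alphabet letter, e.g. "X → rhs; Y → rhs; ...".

  step 0 ⇒ step 1: AAB ⇒ BC·BC·AA
    A ↦ BC
    B ↦ AA
    C ↦ BCA  (constrained at step 1)

A->BC, B->AA, C->BCA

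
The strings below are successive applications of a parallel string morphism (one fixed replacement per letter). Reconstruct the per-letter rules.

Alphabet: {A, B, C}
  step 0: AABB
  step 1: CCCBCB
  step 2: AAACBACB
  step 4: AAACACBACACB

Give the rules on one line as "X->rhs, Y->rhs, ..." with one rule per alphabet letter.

  step 1 ⇒ step 2: CCCBCB ⇒ A·A·A·CB·A·CB
    B ↦ CB
    C ↦ A
  step 0 ⇒ step 1: AABB ⇒ C·C·CB·CB
    A ↦ C

A->C, B->CB, C->A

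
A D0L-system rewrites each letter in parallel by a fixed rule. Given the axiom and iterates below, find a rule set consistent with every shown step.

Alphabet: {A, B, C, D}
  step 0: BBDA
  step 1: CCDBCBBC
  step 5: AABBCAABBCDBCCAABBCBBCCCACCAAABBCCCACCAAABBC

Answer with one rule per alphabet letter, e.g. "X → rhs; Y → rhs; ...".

  step 0 ⇒ step 1: BBDA ⇒ C·C·DBC·BBC
    A ↦ BBC
    B ↦ C
    D ↦ DBC
    C ↦ A  (constrained at step 1)

A->BBC, B->C, C->A, D->DBC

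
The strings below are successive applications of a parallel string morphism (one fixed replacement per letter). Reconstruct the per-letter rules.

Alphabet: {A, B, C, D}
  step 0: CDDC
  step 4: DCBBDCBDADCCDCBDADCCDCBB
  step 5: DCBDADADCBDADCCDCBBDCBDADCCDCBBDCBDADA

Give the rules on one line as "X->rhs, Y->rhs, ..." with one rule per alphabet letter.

A->C, B->DA, C->B, D->DC

  step 4 ⇒ step 5: DCBBDCBDADCCDCBDADCCDCBB ⇒ DC·B·DA·DA·DC·B·DA·DC·C·DC·B·B·DC·B·DA·DC·C·DC·B·B·DC·B·DA·DA
    A ↦ C
    B ↦ DA
    C ↦ B
    D ↦ DC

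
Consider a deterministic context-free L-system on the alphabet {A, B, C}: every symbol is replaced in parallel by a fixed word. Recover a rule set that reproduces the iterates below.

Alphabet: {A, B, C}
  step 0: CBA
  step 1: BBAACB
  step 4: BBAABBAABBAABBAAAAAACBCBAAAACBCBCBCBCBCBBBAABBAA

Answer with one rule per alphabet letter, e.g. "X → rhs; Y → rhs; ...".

  step 0 ⇒ step 1: CBA ⇒ BB·AA·CB
    A ↦ CB
    B ↦ AA
    C ↦ BB

A->CB, B->AA, C->BB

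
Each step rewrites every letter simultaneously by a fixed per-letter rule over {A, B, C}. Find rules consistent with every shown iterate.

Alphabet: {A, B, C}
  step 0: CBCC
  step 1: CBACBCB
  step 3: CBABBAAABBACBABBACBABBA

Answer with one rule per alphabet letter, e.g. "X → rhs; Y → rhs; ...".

A->BBA, B->A, C->CB

  step 0 ⇒ step 1: CBCC ⇒ CB·A·CB·CB
    B ↦ A
    C ↦ CB
    A ↦ BBA  (constrained at step 1)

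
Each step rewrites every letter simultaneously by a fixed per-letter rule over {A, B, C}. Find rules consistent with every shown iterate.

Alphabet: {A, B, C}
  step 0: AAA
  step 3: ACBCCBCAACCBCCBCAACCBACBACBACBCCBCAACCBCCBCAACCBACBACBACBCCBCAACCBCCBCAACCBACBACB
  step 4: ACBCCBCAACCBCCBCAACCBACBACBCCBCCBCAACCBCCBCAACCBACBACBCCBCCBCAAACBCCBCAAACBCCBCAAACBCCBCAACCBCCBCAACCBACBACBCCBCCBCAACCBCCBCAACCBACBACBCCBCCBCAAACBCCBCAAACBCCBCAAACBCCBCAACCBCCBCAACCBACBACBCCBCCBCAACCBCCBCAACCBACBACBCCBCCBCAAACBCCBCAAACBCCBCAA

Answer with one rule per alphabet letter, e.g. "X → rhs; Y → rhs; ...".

A->ACB, B->CAA, C->CCB

  step 3 ⇒ step 4: ACBCCBCAACCBCCBCAACCBACBACBACBCCBCAACCBCCBCAACCBACBACBACBCCBCAACCBCCBCAACCBACBACB ⇒ ACB·CCB·CAA·CCB·CCB·CAA·CCB·ACB·ACB·CCB·CCB·CAA·CCB·CCB·CAA·CCB·ACB·ACB·CCB·CCB·CAA·ACB·CCB·CAA·ACB·CCB·CAA·ACB·CCB·CAA·CCB·CCB·CAA·CCB·ACB·ACB·CCB·CCB·CAA·CCB·CCB·CAA·CCB·ACB·ACB·CCB·CCB·CAA·ACB·CCB·CAA·ACB·CCB·CAA·ACB·CCB·CAA·CCB·CCB·CAA·CCB·ACB·ACB·CCB·CCB·CAA·CCB·CCB·CAA·CCB·ACB·ACB·CCB·CCB·CAA·ACB·CCB·CAA·ACB·CCB·CAA
    A ↦ ACB
    B ↦ CAA
    C ↦ CCB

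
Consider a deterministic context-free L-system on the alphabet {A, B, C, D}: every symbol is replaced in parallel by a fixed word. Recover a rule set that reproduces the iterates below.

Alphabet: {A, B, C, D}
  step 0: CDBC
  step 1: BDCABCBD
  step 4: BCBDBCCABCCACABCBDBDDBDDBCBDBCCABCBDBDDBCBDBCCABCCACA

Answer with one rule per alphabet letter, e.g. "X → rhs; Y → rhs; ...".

A->D, B->BC, C->BD, D->CA

  step 0 ⇒ step 1: CDBC ⇒ BD·CA·BC·BD
    B ↦ BC
    C ↦ BD
    D ↦ CA
    A ↦ D  (constrained at step 1)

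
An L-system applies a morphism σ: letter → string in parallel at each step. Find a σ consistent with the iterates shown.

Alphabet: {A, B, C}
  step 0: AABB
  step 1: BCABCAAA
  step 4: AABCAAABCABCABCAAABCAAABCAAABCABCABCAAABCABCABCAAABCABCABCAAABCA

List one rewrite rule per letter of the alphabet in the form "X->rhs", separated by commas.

  step 0 ⇒ step 1: AABB ⇒ BCA·BCA·A·A
    A ↦ BCA
    B ↦ A
    C ↦ A  (constrained at step 1)

A->BCA, B->A, C->A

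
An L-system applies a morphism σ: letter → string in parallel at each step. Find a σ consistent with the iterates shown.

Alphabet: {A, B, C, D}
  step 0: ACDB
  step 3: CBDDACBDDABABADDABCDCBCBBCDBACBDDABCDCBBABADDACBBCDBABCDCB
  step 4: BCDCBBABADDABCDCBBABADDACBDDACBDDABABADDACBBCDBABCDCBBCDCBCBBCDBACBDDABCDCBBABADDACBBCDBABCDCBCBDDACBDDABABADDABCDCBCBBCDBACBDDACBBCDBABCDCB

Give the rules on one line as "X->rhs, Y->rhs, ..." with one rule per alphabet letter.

A->DDA, B->CB, C->BCD, D->BA

  step 3 ⇒ step 4: CBDDACBDDABABADDABCDCBCBBCDBACBDDABCDCBBABADDACBBCDBABCDCB ⇒ BCD·CB·BA·BA·DDA·BCD·CB·BA·BA·DDA·CB·DDA·CB·DDA·BA·BA·DDA·CB·BCD·BA·BCD·CB·BCD·CB·CB·BCD·BA·CB·DDA·BCD·CB·BA·BA·DDA·CB·BCD·BA·BCD·CB·CB·DDA·CB·DDA·BA·BA·DDA·BCD·CB·CB·BCD·BA·CB·DDA·CB·BCD·BA·BCD·CB
    A ↦ DDA
    B ↦ CB
    C ↦ BCD
    D ↦ BA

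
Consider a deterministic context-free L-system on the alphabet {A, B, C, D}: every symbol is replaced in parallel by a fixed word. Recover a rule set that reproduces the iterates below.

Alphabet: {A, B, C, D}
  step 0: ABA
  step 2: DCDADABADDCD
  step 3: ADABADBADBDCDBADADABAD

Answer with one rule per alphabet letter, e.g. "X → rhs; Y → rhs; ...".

  step 2 ⇒ step 3: DCDADABADDCD ⇒ AD·AB·AD·B·AD·B·DCD·B·AD·AD·AB·AD
    A ↦ B
    B ↦ DCD
    C ↦ AB
    D ↦ AD

A->B, B->DCD, C->AB, D->AD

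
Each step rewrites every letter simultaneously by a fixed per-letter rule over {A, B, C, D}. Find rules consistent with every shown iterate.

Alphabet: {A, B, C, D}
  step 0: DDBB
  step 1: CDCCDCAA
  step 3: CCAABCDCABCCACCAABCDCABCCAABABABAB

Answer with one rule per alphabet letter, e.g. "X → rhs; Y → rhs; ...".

A->CC, B->A, C->AB, D->CDC

  step 0 ⇒ step 1: DDBB ⇒ CDC·CDC·A·A
    B ↦ A
    D ↦ CDC
    A ↦ CC  (constrained at step 1)
    C ↦ AB  (constrained at step 1)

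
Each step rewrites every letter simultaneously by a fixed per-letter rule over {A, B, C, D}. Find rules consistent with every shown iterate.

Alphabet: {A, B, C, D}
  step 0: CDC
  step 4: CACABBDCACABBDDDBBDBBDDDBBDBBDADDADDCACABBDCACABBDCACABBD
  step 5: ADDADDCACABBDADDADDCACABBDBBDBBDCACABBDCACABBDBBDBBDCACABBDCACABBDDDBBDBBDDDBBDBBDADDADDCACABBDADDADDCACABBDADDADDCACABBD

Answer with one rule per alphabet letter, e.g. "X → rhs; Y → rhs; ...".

  step 4 ⇒ step 5: CACABBDCACABBDDDBBDBBDDDBBDBBDADDADDCACABBDCACABBDCACABBD ⇒ A·DD·A·DD·CA·CA·BBD·A·DD·A·DD·CA·CA·BBD·BBD·BBD·CA·CA·BBD·CA·CA·BBD·BBD·BBD·CA·CA·BBD·CA·CA·BBD·DD·BBD·BBD·DD·BBD·BBD·A·DD·A·DD·CA·CA·BBD·A·DD·A·DD·CA·CA·BBD·A·DD·A·DD·CA·CA·BBD
    A ↦ DD
    B ↦ CA
    C ↦ A
    D ↦ BBD

A->DD, B->CA, C->A, D->BBD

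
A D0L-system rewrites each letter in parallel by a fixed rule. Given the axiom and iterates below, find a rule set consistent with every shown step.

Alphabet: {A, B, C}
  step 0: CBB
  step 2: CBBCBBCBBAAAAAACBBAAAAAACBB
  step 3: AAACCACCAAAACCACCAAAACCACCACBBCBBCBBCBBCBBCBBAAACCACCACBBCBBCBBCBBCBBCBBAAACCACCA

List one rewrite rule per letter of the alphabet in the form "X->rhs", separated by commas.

A->CBB, B->CCA, C->AAA

  step 2 ⇒ step 3: CBBCBBCBBAAAAAACBBAAAAAACBB ⇒ AAA·CCA·CCA·AAA·CCA·CCA·AAA·CCA·CCA·CBB·CBB·CBB·CBB·CBB·CBB·AAA·CCA·CCA·CBB·CBB·CBB·CBB·CBB·CBB·AAA·CCA·CCA
    A ↦ CBB
    B ↦ CCA
    C ↦ AAA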